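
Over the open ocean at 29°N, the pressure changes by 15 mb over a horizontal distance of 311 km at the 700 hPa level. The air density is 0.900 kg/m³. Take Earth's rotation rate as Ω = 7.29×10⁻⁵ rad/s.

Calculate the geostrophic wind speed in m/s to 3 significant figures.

75.8 m/s

Coriolis parameter at 29°N:
f = 2Ω sin φ = 2 × 7.29×10⁻⁵ × sin 29° = 7.07×10⁻⁵ s⁻¹
Pressure gradient: |∂P/∂n| = 1500 Pa / 311000 m = 4.82×10⁻³ Pa/m
Geostrophic balance (pressure-gradient force = Coriolis force):
V_g = (1/(fρ)) |∂P/∂n| = 4.82×10⁻³ / (7.07×10⁻⁵ × 0.900) = 75.8 m/s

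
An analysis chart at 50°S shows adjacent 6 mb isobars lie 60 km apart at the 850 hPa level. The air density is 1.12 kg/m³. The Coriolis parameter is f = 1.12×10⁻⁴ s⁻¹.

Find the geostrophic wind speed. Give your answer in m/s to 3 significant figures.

Pressure gradient: |∂P/∂n| = 600 Pa / 60000 m = 1.00×10⁻² Pa/m
Geostrophic balance (pressure-gradient force = Coriolis force):
V_g = (1/(fρ)) |∂P/∂n| = 1.00×10⁻² / (1.12×10⁻⁴ × 1.12) = 79.7 m/s

79.7 m/s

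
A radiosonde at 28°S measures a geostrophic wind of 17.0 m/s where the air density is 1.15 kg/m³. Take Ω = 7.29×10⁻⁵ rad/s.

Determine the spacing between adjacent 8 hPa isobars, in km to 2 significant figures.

Coriolis parameter at 28°S:
f = 2Ω sin φ = 2 × 7.29×10⁻⁵ × sin 28° = 6.84×10⁻⁵ s⁻¹
Geostrophic balance rearranged: |∂P/∂n| = f ρ V_g
|∂P/∂n| = 6.84×10⁻⁵ × 1.15 × 17.0 = 1.34×10⁻³ Pa/m
Isobar spacing: Δn = ΔP/|∂P/∂n| = 800 Pa / 1.34×10⁻³ Pa/m = 597828 m ≈ 600 km

600 km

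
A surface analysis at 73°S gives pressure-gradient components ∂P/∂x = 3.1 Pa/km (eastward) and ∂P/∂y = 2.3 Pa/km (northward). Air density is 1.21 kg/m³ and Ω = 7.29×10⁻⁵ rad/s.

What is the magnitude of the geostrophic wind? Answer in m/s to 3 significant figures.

Coriolis parameter at 73°S:
f = 2Ω sin φ = 2 × 7.29×10⁻⁵ × sin 73° = 1.39×10⁻⁴ s⁻¹
In the Southern Hemisphere f is negative: f = −1.39×10⁻⁴ s⁻¹.
Component geostrophic relations (x east, y north):
u_g = −(1/(fρ)) ∂P/∂y,  v_g = (1/(fρ)) ∂P/∂x
u_g = −(2.3×10⁻³)/(−1.39×10⁻⁴ × 1.21) = 13.6 m/s;  v_g = (3.1×10⁻³)/(−1.39×10⁻⁴ × 1.21) = −18.4 m/s
|V_g| = √(u_g² + v_g²) = 22.9 m/s

22.9 m/s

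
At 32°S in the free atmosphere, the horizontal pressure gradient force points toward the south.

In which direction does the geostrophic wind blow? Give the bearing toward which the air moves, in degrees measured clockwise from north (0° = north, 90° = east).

090°

The pressure-gradient force points toward the south (bearing 180°).
Geostrophic balance: in the Southern Hemisphere the Coriolis force deflects motion to the left, so the geostrophic wind blows 90° to the left of the pressure-gradient force (low pressure on the right).
Rotating 180° by 90° counterclockwise gives 090° — the wind blows toward the east.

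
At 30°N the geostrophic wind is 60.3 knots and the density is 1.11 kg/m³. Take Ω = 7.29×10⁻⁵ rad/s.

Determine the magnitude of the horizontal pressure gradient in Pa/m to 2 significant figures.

2.5×10⁻³ Pa/m

Coriolis parameter at 30°N:
f = 2Ω sin φ = 2 × 7.29×10⁻⁵ × sin 30° = 7.29×10⁻⁵ s⁻¹
Wind speed in SI: 60.3 knots = 31.0 m/s
Geostrophic balance rearranged: |∂P/∂n| = f ρ V_g
|∂P/∂n| = 7.29×10⁻⁵ × 1.11 × 31.0 = 2.51×10⁻³ Pa/m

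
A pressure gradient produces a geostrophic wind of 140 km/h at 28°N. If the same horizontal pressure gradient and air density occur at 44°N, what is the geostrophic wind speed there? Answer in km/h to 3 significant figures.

94.6 km/h

With the same pressure gradient and density, V_g ∝ 1/f ∝ 1/sin φ.
V₂ = V₁ · sin φ₁ / sin φ₂ = 140 × sin 28° / sin 44°
V₂ = 140 × 0.4695/0.6947 = 94.6 km/h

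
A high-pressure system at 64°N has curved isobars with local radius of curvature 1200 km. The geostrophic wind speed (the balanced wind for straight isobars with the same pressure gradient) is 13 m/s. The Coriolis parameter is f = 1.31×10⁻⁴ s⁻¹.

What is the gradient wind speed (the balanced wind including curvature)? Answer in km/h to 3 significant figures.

51.5 km/h

Around a high, pressure-gradient force acts outward with centrifugal, so Coriolis balances both:
fV = (1/ρ)|∂P/∂n| + V²/R  →  V² − fR·V + fR·V_g = 0
With fR = 1.31×10⁻⁴ × 1200×10³ m = 157 m/s:
V = [fR − √((fR)² − 4 fR V_g)]/2 = [157 − √(157² − 4×157×13)]/2 = 14.3 m/s
Supergeostrophic (V > V_g = 13 m/s), as expected around a high.
Converting: 14.3 m/s × 3.6 = 51.5 km/h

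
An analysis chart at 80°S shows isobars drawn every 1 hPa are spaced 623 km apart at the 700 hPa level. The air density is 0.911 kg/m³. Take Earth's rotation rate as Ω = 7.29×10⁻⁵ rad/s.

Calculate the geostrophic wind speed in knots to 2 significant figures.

2.4 knots

Coriolis parameter at 80°S:
f = 2Ω sin φ = 2 × 7.29×10⁻⁵ × sin 80° = 1.44×10⁻⁴ s⁻¹
Pressure gradient: |∂P/∂n| = 100 Pa / 623000 m = 1.61×10⁻⁴ Pa/m
Geostrophic balance (pressure-gradient force = Coriolis force):
V_g = (1/(fρ)) |∂P/∂n| = 1.61×10⁻⁴ / (1.44×10⁻⁴ × 0.911) = 1.23 m/s
Converting: 1.23 m/s × 1.944 = 2.4 knots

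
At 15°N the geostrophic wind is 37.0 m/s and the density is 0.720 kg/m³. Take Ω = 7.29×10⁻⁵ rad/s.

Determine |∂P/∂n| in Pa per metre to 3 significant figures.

1.01×10⁻³ Pa/m

Coriolis parameter at 15°N:
f = 2Ω sin φ = 2 × 7.29×10⁻⁵ × sin 15° = 3.77×10⁻⁵ s⁻¹
Geostrophic balance rearranged: |∂P/∂n| = f ρ V_g
|∂P/∂n| = 3.77×10⁻⁵ × 0.720 × 37.0 = 1.01×10⁻³ Pa/m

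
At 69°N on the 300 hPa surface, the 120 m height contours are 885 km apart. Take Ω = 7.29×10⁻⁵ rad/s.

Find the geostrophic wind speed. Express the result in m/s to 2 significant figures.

9.8 m/s

Coriolis parameter at 69°N:
f = 2Ω sin φ = 2 × 7.29×10⁻⁵ × sin 69° = 1.36×10⁻⁴ s⁻¹
Height gradient: |∂Z/∂n| = 120 m / 885000 m = 1.36×10⁻⁴
On a pressure surface, geostrophic balance gives V_g = (g/f)|∂Z/∂n|:
V_g = 9.81 × 1.36×10⁻⁴ / 1.36×10⁻⁴ = 9.77 m/s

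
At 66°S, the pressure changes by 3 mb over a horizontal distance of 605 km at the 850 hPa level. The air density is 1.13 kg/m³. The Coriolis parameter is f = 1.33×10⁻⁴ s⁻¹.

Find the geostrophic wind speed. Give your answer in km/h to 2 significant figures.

12 km/h

Pressure gradient: |∂P/∂n| = 300 Pa / 605000 m = 4.96×10⁻⁴ Pa/m
Geostrophic balance (pressure-gradient force = Coriolis force):
V_g = (1/(fρ)) |∂P/∂n| = 4.96×10⁻⁴ / (1.33×10⁻⁴ × 1.13) = 3.30 m/s
Converting: 3.30 m/s × 3.6 = 12 km/h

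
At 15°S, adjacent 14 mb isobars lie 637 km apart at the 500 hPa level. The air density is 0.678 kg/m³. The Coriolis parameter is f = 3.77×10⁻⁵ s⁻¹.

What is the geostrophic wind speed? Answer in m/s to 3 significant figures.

Pressure gradient: |∂P/∂n| = 1400 Pa / 637000 m = 2.20×10⁻³ Pa/m
Geostrophic balance (pressure-gradient force = Coriolis force):
V_g = (1/(fρ)) |∂P/∂n| = 2.20×10⁻³ / (3.77×10⁻⁵ × 0.678) = 86.0 m/s

86.0 m/s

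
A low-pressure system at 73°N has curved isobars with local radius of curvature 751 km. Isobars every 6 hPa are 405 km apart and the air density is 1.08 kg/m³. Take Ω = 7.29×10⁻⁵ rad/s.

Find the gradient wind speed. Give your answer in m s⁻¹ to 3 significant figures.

9.06 m s⁻¹

Coriolis parameter at 73°N:
f = 2Ω sin φ = 2 × 7.29×10⁻⁵ × sin 73° = 1.39×10⁻⁴ s⁻¹
Pressure gradient: |∂P/∂n| = 600 Pa / 405000 m = 1.48×10⁻³ Pa/m
Geostrophic speed: V_g = |∂P/∂n|/(fρ) = 1.48×10⁻³/(1.39×10⁻⁴ × 1.08) = 9.84 m/s
Around a low, centrifugal force acts outward with Coriolis, so pressure-gradient force balances both:
(1/ρ)|∂P/∂n| = fV + V²/R  →  V² + fR·V − fR·V_g = 0
With fR = 1.39×10⁻⁴ × 751×10³ m = 105 m/s:
V = [−fR + √((fR)² + 4 fR V_g)]/2 = [−105 + √(105² + 4×105×9.84)]/2 = 9.06 m/s
Subgeostrophic (V < V_g = 9.84 m/s), as expected around a low.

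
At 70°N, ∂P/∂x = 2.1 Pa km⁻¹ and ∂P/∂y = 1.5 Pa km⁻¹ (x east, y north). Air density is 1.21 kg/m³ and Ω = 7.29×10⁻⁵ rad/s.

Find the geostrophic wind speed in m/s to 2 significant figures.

16 m/s

Coriolis parameter at 70°N:
f = 2Ω sin φ = 2 × 7.29×10⁻⁵ × sin 70° = 1.37×10⁻⁴ s⁻¹
Component geostrophic relations (x east, y north):
u_g = −(1/(fρ)) ∂P/∂y,  v_g = (1/(fρ)) ∂P/∂x
u_g = −(1.5×10⁻³)/(1.37×10⁻⁴ × 1.21) = −9.05 m/s;  v_g = (2.1×10⁻³)/(1.37×10⁻⁴ × 1.21) = 12.7 m/s
|V_g| = √(u_g² + v_g²) = 15.6 m/s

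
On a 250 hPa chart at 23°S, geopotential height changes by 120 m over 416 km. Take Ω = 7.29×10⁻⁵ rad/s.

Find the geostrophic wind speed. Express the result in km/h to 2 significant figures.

Coriolis parameter at 23°S:
f = 2Ω sin φ = 2 × 7.29×10⁻⁵ × sin 23° = 5.70×10⁻⁵ s⁻¹
Height gradient: |∂Z/∂n| = 120 m / 416000 m = 2.88×10⁻⁴
On a pressure surface, geostrophic balance gives V_g = (g/f)|∂Z/∂n|:
V_g = 9.81 × 2.88×10⁻⁴ / 5.70×10⁻⁵ = 49.7 m/s
Converting: 49.7 m/s × 3.6 = 180 km/h

180 km/h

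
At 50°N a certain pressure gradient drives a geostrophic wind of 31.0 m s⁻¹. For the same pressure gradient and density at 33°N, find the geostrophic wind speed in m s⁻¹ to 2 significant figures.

With the same pressure gradient and density, V_g ∝ 1/f ∝ 1/sin φ.
V₂ = V₁ · sin φ₁ / sin φ₂ = 31.0 × sin 50° / sin 33°
V₂ = 31.0 × 0.7660/0.5446 = 44 m s⁻¹

44 m s⁻¹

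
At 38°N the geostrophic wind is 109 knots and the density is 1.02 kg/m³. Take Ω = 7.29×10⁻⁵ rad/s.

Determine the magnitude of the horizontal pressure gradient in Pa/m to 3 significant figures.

Coriolis parameter at 38°N:
f = 2Ω sin φ = 2 × 7.29×10⁻⁵ × sin 38° = 8.98×10⁻⁵ s⁻¹
Wind speed in SI: 109 knots = 56.1 m/s
Geostrophic balance rearranged: |∂P/∂n| = f ρ V_g
|∂P/∂n| = 8.98×10⁻⁵ × 1.02 × 56.1 = 5.13×10⁻³ Pa/m

5.13×10⁻³ Pa/m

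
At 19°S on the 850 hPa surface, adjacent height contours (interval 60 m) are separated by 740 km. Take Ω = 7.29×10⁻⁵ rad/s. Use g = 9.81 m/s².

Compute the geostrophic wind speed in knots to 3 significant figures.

32.6 knots

Coriolis parameter at 19°S:
f = 2Ω sin φ = 2 × 7.29×10⁻⁵ × sin 19° = 4.75×10⁻⁵ s⁻¹
Height gradient: |∂Z/∂n| = 60 m / 740000 m = 8.11×10⁻⁵
On a pressure surface, geostrophic balance gives V_g = (g/f)|∂Z/∂n|:
V_g = 9.81 × 8.11×10⁻⁵ / 4.75×10⁻⁵ = 16.8 m/s
Converting: 16.8 m/s × 1.944 = 32.6 knots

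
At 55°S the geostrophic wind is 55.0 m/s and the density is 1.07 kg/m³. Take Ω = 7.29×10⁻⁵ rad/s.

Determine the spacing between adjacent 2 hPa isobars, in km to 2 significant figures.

28 km

Coriolis parameter at 55°S:
f = 2Ω sin φ = 2 × 7.29×10⁻⁵ × sin 55° = 1.19×10⁻⁴ s⁻¹
Geostrophic balance rearranged: |∂P/∂n| = f ρ V_g
|∂P/∂n| = 1.19×10⁻⁴ × 1.07 × 55.0 = 7.03×10⁻³ Pa/m
Isobar spacing: Δn = ΔP/|∂P/∂n| = 200 Pa / 7.03×10⁻³ Pa/m = 28455 m ≈ 28 km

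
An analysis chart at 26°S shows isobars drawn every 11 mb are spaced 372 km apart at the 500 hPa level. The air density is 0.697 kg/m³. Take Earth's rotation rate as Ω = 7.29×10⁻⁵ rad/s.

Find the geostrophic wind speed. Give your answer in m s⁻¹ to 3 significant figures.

66.4 m s⁻¹

Coriolis parameter at 26°S:
f = 2Ω sin φ = 2 × 7.29×10⁻⁵ × sin 26° = 6.39×10⁻⁵ s⁻¹
Pressure gradient: |∂P/∂n| = 1100 Pa / 372000 m = 2.96×10⁻³ Pa/m
Geostrophic balance (pressure-gradient force = Coriolis force):
V_g = (1/(fρ)) |∂P/∂n| = 2.96×10⁻³ / (6.39×10⁻⁵ × 0.697) = 66.4 m/s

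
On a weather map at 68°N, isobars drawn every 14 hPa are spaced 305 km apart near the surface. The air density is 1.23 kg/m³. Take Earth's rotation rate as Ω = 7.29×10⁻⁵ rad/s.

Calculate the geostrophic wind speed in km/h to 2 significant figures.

99 km/h

Coriolis parameter at 68°N:
f = 2Ω sin φ = 2 × 7.29×10⁻⁵ × sin 68° = 1.35×10⁻⁴ s⁻¹
Pressure gradient: |∂P/∂n| = 1400 Pa / 305000 m = 4.59×10⁻³ Pa/m
Geostrophic balance (pressure-gradient force = Coriolis force):
V_g = (1/(fρ)) |∂P/∂n| = 4.59×10⁻³ / (1.35×10⁻⁴ × 1.23) = 27.6 m/s
Converting: 27.6 m/s × 3.6 = 99 km/h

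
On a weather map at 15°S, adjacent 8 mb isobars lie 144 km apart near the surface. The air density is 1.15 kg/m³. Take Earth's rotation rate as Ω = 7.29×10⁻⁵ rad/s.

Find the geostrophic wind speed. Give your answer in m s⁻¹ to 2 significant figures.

Coriolis parameter at 15°S:
f = 2Ω sin φ = 2 × 7.29×10⁻⁵ × sin 15° = 3.77×10⁻⁵ s⁻¹
Pressure gradient: |∂P/∂n| = 800 Pa / 144000 m = 5.56×10⁻³ Pa/m
Geostrophic balance (pressure-gradient force = Coriolis force):
V_g = (1/(fρ)) |∂P/∂n| = 5.56×10⁻³ / (3.77×10⁻⁵ × 1.15) = 128 m/s

130 m s⁻¹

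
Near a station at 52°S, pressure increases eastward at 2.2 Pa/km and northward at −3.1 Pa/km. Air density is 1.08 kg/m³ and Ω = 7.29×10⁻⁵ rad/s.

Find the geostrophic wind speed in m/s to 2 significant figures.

Coriolis parameter at 52°S:
f = 2Ω sin φ = 2 × 7.29×10⁻⁵ × sin 52° = 1.15×10⁻⁴ s⁻¹
In the Southern Hemisphere f is negative: f = −1.15×10⁻⁴ s⁻¹.
Component geostrophic relations (x east, y north):
u_g = −(1/(fρ)) ∂P/∂y,  v_g = (1/(fρ)) ∂P/∂x
u_g = −(−3.1×10⁻³)/(−1.15×10⁻⁴ × 1.08) = −25.0 m/s;  v_g = (2.2×10⁻³)/(−1.15×10⁻⁴ × 1.08) = −17.7 m/s
|V_g| = √(u_g² + v_g²) = 30.6 m/s

31 m/s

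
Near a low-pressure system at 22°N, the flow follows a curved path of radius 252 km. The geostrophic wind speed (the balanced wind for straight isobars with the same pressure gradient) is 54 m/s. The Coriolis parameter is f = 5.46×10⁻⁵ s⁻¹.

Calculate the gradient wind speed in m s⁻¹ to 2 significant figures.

Around a low, centrifugal force acts outward with Coriolis, so pressure-gradient force balances both:
(1/ρ)|∂P/∂n| = fV + V²/R  →  V² + fR·V − fR·V_g = 0
With fR = 5.46×10⁻⁵ × 252×10³ m = 13.8 m/s:
V = [−fR + √((fR)² + 4 fR V_g)]/2 = [−13.8 + √(13.8² + 4×13.8×54)]/2 = 21.2 m/s
Subgeostrophic (V < V_g = 54 m/s), as expected around a low.

21 m s⁻¹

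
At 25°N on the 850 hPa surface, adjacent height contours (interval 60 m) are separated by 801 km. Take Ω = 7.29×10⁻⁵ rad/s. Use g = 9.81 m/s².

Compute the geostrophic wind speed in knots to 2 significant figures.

Coriolis parameter at 25°N:
f = 2Ω sin φ = 2 × 7.29×10⁻⁵ × sin 25° = 6.16×10⁻⁵ s⁻¹
Height gradient: |∂Z/∂n| = 60 m / 801000 m = 7.49×10⁻⁵
On a pressure surface, geostrophic balance gives V_g = (g/f)|∂Z/∂n|:
V_g = 9.81 × 7.49×10⁻⁵ / 6.16×10⁻⁵ = 11.9 m/s
Converting: 11.9 m/s × 1.944 = 23 knots

23 knots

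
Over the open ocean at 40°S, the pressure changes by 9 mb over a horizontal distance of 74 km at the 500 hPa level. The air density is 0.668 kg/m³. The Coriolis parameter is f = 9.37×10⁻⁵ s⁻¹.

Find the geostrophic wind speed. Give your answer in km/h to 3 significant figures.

Pressure gradient: |∂P/∂n| = 900 Pa / 74000 m = 1.22×10⁻² Pa/m
Geostrophic balance (pressure-gradient force = Coriolis force):
V_g = (1/(fρ)) |∂P/∂n| = 1.22×10⁻² / (9.37×10⁻⁵ × 0.668) = 194 m/s
Converting: 194 m/s × 3.6 = 700 km/h

700 km/h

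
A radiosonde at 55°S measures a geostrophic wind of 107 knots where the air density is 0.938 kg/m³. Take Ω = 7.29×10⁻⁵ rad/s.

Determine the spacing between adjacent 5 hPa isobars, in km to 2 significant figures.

Coriolis parameter at 55°S:
f = 2Ω sin φ = 2 × 7.29×10⁻⁵ × sin 55° = 1.19×10⁻⁴ s⁻¹
Wind speed in SI: 107 knots = 55.0 m/s
Geostrophic balance rearranged: |∂P/∂n| = f ρ V_g
|∂P/∂n| = 1.19×10⁻⁴ × 0.938 × 55.0 = 6.17×10⁻³ Pa/m
Isobar spacing: Δn = ΔP/|∂P/∂n| = 500 Pa / 6.17×10⁻³ Pa/m = 81082 m ≈ 81 km

81 km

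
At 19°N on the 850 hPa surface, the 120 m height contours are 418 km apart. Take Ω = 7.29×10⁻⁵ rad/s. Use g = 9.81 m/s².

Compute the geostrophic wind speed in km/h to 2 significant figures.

210 km/h

Coriolis parameter at 19°N:
f = 2Ω sin φ = 2 × 7.29×10⁻⁵ × sin 19° = 4.75×10⁻⁵ s⁻¹
Height gradient: |∂Z/∂n| = 120 m / 418000 m = 2.87×10⁻⁴
On a pressure surface, geostrophic balance gives V_g = (g/f)|∂Z/∂n|:
V_g = 9.81 × 2.87×10⁻⁴ / 4.75×10⁻⁵ = 59.3 m/s
Converting: 59.3 m/s × 3.6 = 210 km/h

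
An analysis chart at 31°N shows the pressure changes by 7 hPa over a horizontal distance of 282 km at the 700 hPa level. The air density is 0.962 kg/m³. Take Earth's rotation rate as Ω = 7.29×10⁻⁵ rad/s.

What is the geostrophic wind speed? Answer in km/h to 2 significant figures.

Coriolis parameter at 31°N:
f = 2Ω sin φ = 2 × 7.29×10⁻⁵ × sin 31° = 7.51×10⁻⁵ s⁻¹
Pressure gradient: |∂P/∂n| = 700 Pa / 282000 m = 2.48×10⁻³ Pa/m
Geostrophic balance (pressure-gradient force = Coriolis force):
V_g = (1/(fρ)) |∂P/∂n| = 2.48×10⁻³ / (7.51×10⁻⁵ × 0.962) = 34.4 m/s
Converting: 34.4 m/s × 3.6 = 120 km/h

120 km/h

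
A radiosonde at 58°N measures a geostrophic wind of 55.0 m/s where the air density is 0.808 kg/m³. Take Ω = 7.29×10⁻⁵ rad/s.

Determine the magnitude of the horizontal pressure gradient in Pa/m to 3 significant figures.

Coriolis parameter at 58°N:
f = 2Ω sin φ = 2 × 7.29×10⁻⁵ × sin 58° = 1.24×10⁻⁴ s⁻¹
Geostrophic balance rearranged: |∂P/∂n| = f ρ V_g
|∂P/∂n| = 1.24×10⁻⁴ × 0.808 × 55.0 = 5.49×10⁻³ Pa/m

5.49×10⁻³ Pa/m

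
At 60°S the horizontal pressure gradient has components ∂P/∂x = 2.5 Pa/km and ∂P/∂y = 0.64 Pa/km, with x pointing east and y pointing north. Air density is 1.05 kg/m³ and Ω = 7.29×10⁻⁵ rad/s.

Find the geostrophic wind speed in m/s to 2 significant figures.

Coriolis parameter at 60°S:
f = 2Ω sin φ = 2 × 7.29×10⁻⁵ × sin 60° = 1.26×10⁻⁴ s⁻¹
In the Southern Hemisphere f is negative: f = −1.26×10⁻⁴ s⁻¹.
Component geostrophic relations (x east, y north):
u_g = −(1/(fρ)) ∂P/∂y,  v_g = (1/(fρ)) ∂P/∂x
u_g = −(0.64×10⁻³)/(−1.26×10⁻⁴ × 1.05) = 4.83 m/s;  v_g = (2.5×10⁻³)/(−1.26×10⁻⁴ × 1.05) = −18.9 m/s
|V_g| = √(u_g² + v_g²) = 19.5 m/s

19 m/s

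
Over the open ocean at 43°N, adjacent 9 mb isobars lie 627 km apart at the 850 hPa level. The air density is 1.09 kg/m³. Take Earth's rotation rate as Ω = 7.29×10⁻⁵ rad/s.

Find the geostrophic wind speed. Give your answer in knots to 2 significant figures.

Coriolis parameter at 43°N:
f = 2Ω sin φ = 2 × 7.29×10⁻⁵ × sin 43° = 9.94×10⁻⁵ s⁻¹
Pressure gradient: |∂P/∂n| = 900 Pa / 627000 m = 1.44×10⁻³ Pa/m
Geostrophic balance (pressure-gradient force = Coriolis force):
V_g = (1/(fρ)) |∂P/∂n| = 1.44×10⁻³ / (9.94×10⁻⁵ × 1.09) = 13.2 m/s
Converting: 13.2 m/s × 1.944 = 26 knots

26 knots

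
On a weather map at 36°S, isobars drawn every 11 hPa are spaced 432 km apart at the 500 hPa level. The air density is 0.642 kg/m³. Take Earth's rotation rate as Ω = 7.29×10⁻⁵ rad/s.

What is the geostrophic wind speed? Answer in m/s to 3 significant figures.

46.3 m/s

Coriolis parameter at 36°S:
f = 2Ω sin φ = 2 × 7.29×10⁻⁵ × sin 36° = 8.57×10⁻⁵ s⁻¹
Pressure gradient: |∂P/∂n| = 1100 Pa / 432000 m = 2.55×10⁻³ Pa/m
Geostrophic balance (pressure-gradient force = Coriolis force):
V_g = (1/(fρ)) |∂P/∂n| = 2.55×10⁻³ / (8.57×10⁻⁵ × 0.642) = 46.3 m/s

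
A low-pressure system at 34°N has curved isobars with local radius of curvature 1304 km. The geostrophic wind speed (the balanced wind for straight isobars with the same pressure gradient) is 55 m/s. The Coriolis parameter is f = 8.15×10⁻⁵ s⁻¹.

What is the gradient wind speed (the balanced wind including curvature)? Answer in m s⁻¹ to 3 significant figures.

Around a low, centrifugal force acts outward with Coriolis, so pressure-gradient force balances both:
(1/ρ)|∂P/∂n| = fV + V²/R  →  V² + fR·V − fR·V_g = 0
With fR = 8.15×10⁻⁵ × 1304×10³ m = 106 m/s:
V = [−fR + √((fR)² + 4 fR V_g)]/2 = [−106 + √(106² + 4×106×55)]/2 = 40 m/s
Subgeostrophic (V < V_g = 55 m/s), as expected around a low.

40.0 m s⁻¹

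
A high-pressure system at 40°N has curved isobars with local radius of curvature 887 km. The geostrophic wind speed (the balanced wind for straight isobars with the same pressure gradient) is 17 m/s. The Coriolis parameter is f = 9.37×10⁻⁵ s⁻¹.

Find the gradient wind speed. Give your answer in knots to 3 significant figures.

Around a high, pressure-gradient force acts outward with centrifugal, so Coriolis balances both:
fV = (1/ρ)|∂P/∂n| + V²/R  →  V² − fR·V + fR·V_g = 0
With fR = 9.37×10⁻⁵ × 887×10³ m = 83.1 m/s:
V = [fR − √((fR)² − 4 fR V_g)]/2 = [83.1 − √(83.1² − 4×83.1×17)]/2 = 23.8 m/s
Supergeostrophic (V > V_g = 17 m/s), as expected around a high.
Converting: 23.8 m/s × 1.944 = 46.3 knots

46.3 knots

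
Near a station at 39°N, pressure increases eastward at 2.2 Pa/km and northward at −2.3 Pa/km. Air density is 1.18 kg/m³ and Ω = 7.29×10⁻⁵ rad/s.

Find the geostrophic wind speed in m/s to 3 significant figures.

Coriolis parameter at 39°N:
f = 2Ω sin φ = 2 × 7.29×10⁻⁵ × sin 39° = 9.18×10⁻⁵ s⁻¹
Component geostrophic relations (x east, y north):
u_g = −(1/(fρ)) ∂P/∂y,  v_g = (1/(fρ)) ∂P/∂x
u_g = −(−2.3×10⁻³)/(9.18×10⁻⁵ × 1.18) = 21.2 m/s;  v_g = (2.2×10⁻³)/(9.18×10⁻⁵ × 1.18) = 20.3 m/s
|V_g| = √(u_g² + v_g²) = 29.4 m/s

29.4 m/s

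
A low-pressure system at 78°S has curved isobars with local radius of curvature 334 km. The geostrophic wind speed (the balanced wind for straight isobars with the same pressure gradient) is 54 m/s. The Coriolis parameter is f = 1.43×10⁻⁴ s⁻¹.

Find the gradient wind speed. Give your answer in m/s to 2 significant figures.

Around a low, centrifugal force acts outward with Coriolis, so pressure-gradient force balances both:
(1/ρ)|∂P/∂n| = fV + V²/R  →  V² + fR·V − fR·V_g = 0
With fR = 1.43×10⁻⁴ × 334×10³ m = 47.8 m/s:
V = [−fR + √((fR)² + 4 fR V_g)]/2 = [−47.8 + √(47.8² + 4×47.8×54)]/2 = 32.2 m/s
Subgeostrophic (V < V_g = 54 m/s), as expected around a low.

32 m/s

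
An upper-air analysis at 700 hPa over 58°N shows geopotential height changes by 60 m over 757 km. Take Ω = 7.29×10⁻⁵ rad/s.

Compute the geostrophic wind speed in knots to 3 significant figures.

Coriolis parameter at 58°N:
f = 2Ω sin φ = 2 × 7.29×10⁻⁵ × sin 58° = 1.24×10⁻⁴ s⁻¹
Height gradient: |∂Z/∂n| = 60 m / 757000 m = 7.93×10⁻⁵
On a pressure surface, geostrophic balance gives V_g = (g/f)|∂Z/∂n|:
V_g = 9.81 × 7.93×10⁻⁵ / 1.24×10⁻⁴ = 6.29 m/s
Converting: 6.29 m/s × 1.944 = 12.2 knots

12.2 knots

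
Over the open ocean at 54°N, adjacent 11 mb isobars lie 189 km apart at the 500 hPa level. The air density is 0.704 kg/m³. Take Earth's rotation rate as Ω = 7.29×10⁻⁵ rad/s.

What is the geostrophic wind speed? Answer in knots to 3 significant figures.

Coriolis parameter at 54°N:
f = 2Ω sin φ = 2 × 7.29×10⁻⁵ × sin 54° = 1.18×10⁻⁴ s⁻¹
Pressure gradient: |∂P/∂n| = 1100 Pa / 189000 m = 5.82×10⁻³ Pa/m
Geostrophic balance (pressure-gradient force = Coriolis force):
V_g = (1/(fρ)) |∂P/∂n| = 5.82×10⁻³ / (1.18×10⁻⁴ × 0.704) = 70.1 m/s
Converting: 70.1 m/s × 1.944 = 136 knots

136 knots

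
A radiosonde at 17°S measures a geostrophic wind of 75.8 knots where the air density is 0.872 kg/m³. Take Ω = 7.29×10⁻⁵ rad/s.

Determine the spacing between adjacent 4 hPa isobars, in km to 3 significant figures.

Coriolis parameter at 17°S:
f = 2Ω sin φ = 2 × 7.29×10⁻⁵ × sin 17° = 4.26×10⁻⁵ s⁻¹
Wind speed in SI: 75.8 knots = 39.0 m/s
Geostrophic balance rearranged: |∂P/∂n| = f ρ V_g
|∂P/∂n| = 4.26×10⁻⁵ × 0.872 × 39.0 = 1.45×10⁻³ Pa/m
Isobar spacing: Δn = ΔP/|∂P/∂n| = 400 Pa / 1.45×10⁻³ Pa/m = 275958 m ≈ 276 km

276 km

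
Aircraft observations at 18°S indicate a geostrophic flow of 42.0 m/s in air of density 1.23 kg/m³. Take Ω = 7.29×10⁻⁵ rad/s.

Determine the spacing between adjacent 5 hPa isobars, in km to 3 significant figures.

Coriolis parameter at 18°S:
f = 2Ω sin φ = 2 × 7.29×10⁻⁵ × sin 18° = 4.51×10⁻⁵ s⁻¹
Geostrophic balance rearranged: |∂P/∂n| = f ρ V_g
|∂P/∂n| = 4.51×10⁻⁵ × 1.23 × 42.0 = 2.33×10⁻³ Pa/m
Isobar spacing: Δn = ΔP/|∂P/∂n| = 500 Pa / 2.33×10⁻³ Pa/m = 214820 m ≈ 215 km

215 km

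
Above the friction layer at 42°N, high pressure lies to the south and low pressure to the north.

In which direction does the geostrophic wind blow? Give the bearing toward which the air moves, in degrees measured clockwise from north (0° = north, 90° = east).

The pressure-gradient force points toward the north (bearing 000°).
Geostrophic balance: in the Northern Hemisphere the Coriolis force deflects motion to the right, so the geostrophic wind blows 90° to the right of the pressure-gradient force (low pressure on the left).
Rotating 000° by 90° clockwise gives 090° — the wind blows toward the east.

090°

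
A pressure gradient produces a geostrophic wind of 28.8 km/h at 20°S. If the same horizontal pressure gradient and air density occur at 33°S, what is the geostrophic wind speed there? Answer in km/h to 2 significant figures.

18 km/h

With the same pressure gradient and density, V_g ∝ 1/f ∝ 1/sin φ.
V₂ = V₁ · sin φ₁ / sin φ₂ = 28.8 × sin 20° / sin 33°
V₂ = 28.8 × 0.3420/0.5446 = 18 km/h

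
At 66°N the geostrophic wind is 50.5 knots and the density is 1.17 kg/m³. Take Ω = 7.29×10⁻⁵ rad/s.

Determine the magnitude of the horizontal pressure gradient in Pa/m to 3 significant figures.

Coriolis parameter at 66°N:
f = 2Ω sin φ = 2 × 7.29×10⁻⁵ × sin 66° = 1.33×10⁻⁴ s⁻¹
Wind speed in SI: 50.5 knots = 26.0 m/s
Geostrophic balance rearranged: |∂P/∂n| = f ρ V_g
|∂P/∂n| = 1.33×10⁻⁴ × 1.17 × 26.0 = 4.05×10⁻³ Pa/m

4.05×10⁻³ Pa/m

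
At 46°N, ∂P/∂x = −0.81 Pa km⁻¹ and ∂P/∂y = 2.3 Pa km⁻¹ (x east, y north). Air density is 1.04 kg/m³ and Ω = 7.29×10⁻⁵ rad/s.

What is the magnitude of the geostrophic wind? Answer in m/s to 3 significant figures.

Coriolis parameter at 46°N:
f = 2Ω sin φ = 2 × 7.29×10⁻⁵ × sin 46° = 1.05×10⁻⁴ s⁻¹
Component geostrophic relations (x east, y north):
u_g = −(1/(fρ)) ∂P/∂y,  v_g = (1/(fρ)) ∂P/∂x
u_g = −(2.3×10⁻³)/(1.05×10⁻⁴ × 1.04) = −21.1 m/s;  v_g = (−0.81×10⁻³)/(1.05×10⁻⁴ × 1.04) = −7.43 m/s
|V_g| = √(u_g² + v_g²) = 22.4 m/s

22.4 m/s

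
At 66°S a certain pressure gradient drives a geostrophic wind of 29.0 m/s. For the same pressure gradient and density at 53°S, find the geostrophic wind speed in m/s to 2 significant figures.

33 m/s

With the same pressure gradient and density, V_g ∝ 1/f ∝ 1/sin φ.
V₂ = V₁ · sin φ₁ / sin φ₂ = 29.0 × sin 66° / sin 53°
V₂ = 29.0 × 0.9135/0.7986 = 33 m/s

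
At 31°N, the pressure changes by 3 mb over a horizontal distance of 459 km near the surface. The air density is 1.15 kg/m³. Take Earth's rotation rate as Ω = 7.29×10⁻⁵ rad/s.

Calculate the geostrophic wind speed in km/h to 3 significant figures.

Coriolis parameter at 31°N:
f = 2Ω sin φ = 2 × 7.29×10⁻⁵ × sin 31° = 7.51×10⁻⁵ s⁻¹
Pressure gradient: |∂P/∂n| = 300 Pa / 459000 m = 6.54×10⁻⁴ Pa/m
Geostrophic balance (pressure-gradient force = Coriolis force):
V_g = (1/(fρ)) |∂P/∂n| = 6.54×10⁻⁴ / (7.51×10⁻⁵ × 1.15) = 7.57 m/s
Converting: 7.57 m/s × 3.6 = 27.2 km/h

27.2 km/h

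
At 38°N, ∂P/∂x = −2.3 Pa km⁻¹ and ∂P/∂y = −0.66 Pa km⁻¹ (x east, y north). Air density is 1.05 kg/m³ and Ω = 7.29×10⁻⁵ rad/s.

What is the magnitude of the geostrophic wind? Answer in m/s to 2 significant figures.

25 m/s

Coriolis parameter at 38°N:
f = 2Ω sin φ = 2 × 7.29×10⁻⁵ × sin 38° = 8.98×10⁻⁵ s⁻¹
Component geostrophic relations (x east, y north):
u_g = −(1/(fρ)) ∂P/∂y,  v_g = (1/(fρ)) ∂P/∂x
u_g = −(−0.66×10⁻³)/(8.98×10⁻⁵ × 1.05) = 7.00 m/s;  v_g = (−2.3×10⁻³)/(8.98×10⁻⁵ × 1.05) = −24.4 m/s
|V_g| = √(u_g² + v_g²) = 25.4 m/s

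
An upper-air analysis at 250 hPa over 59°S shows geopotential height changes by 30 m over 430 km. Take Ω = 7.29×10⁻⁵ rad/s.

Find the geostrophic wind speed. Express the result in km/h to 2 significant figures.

Coriolis parameter at 59°S:
f = 2Ω sin φ = 2 × 7.29×10⁻⁵ × sin 59° = 1.25×10⁻⁴ s⁻¹
Height gradient: |∂Z/∂n| = 30 m / 430000 m = 6.98×10⁻⁵
On a pressure surface, geostrophic balance gives V_g = (g/f)|∂Z/∂n|:
V_g = 9.81 × 6.98×10⁻⁵ / 1.25×10⁻⁴ = 5.48 m/s
Converting: 5.48 m/s × 3.6 = 20 km/h

20 km/h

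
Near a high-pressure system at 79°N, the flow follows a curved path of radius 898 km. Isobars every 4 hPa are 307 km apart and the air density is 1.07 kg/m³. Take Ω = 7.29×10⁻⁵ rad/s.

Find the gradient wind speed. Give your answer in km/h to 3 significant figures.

33.0 km/h

Coriolis parameter at 79°N:
f = 2Ω sin φ = 2 × 7.29×10⁻⁵ × sin 79° = 1.43×10⁻⁴ s⁻¹
Pressure gradient: |∂P/∂n| = 400 Pa / 307000 m = 1.30×10⁻³ Pa/m
Geostrophic speed: V_g = |∂P/∂n|/(fρ) = 1.30×10⁻³/(1.43×10⁻⁴ × 1.07) = 8.51 m/s
Around a high, pressure-gradient force acts outward with centrifugal, so Coriolis balances both:
fV = (1/ρ)|∂P/∂n| + V²/R  →  V² − fR·V + fR·V_g = 0
With fR = 1.43×10⁻⁴ × 898×10³ m = 129 m/s:
V = [fR − √((fR)² − 4 fR V_g)]/2 = [129 − √(129² − 4×129×8.51)]/2 = 9.16 m/s
Supergeostrophic (V > V_g = 8.51 m/s), as expected around a high.
Converting: 9.16 m/s × 3.6 = 33.0 km/h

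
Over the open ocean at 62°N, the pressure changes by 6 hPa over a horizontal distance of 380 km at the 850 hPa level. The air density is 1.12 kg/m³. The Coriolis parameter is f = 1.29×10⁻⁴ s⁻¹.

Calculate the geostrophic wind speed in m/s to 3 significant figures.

Pressure gradient: |∂P/∂n| = 600 Pa / 380000 m = 1.58×10⁻³ Pa/m
Geostrophic balance (pressure-gradient force = Coriolis force):
V_g = (1/(fρ)) |∂P/∂n| = 1.58×10⁻³ / (1.29×10⁻⁴ × 1.12) = 10.9 m/s

10.9 m/s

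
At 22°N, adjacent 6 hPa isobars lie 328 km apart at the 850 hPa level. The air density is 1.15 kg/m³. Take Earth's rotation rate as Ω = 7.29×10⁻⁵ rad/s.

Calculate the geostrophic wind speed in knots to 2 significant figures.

Coriolis parameter at 22°N:
f = 2Ω sin φ = 2 × 7.29×10⁻⁵ × sin 22° = 5.46×10⁻⁵ s⁻¹
Pressure gradient: |∂P/∂n| = 600 Pa / 328000 m = 1.83×10⁻³ Pa/m
Geostrophic balance (pressure-gradient force = Coriolis force):
V_g = (1/(fρ)) |∂P/∂n| = 1.83×10⁻³ / (5.46×10⁻⁵ × 1.15) = 29.1 m/s
Converting: 29.1 m/s × 1.944 = 57 knots

57 knots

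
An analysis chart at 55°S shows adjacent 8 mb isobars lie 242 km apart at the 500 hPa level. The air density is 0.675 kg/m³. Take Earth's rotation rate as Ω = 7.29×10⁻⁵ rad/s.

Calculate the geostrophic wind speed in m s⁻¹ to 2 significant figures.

Coriolis parameter at 55°S:
f = 2Ω sin φ = 2 × 7.29×10⁻⁵ × sin 55° = 1.19×10⁻⁴ s⁻¹
Pressure gradient: |∂P/∂n| = 800 Pa / 242000 m = 3.31×10⁻³ Pa/m
Geostrophic balance (pressure-gradient force = Coriolis force):
V_g = (1/(fρ)) |∂P/∂n| = 3.31×10⁻³ / (1.19×10⁻⁴ × 0.675) = 41.0 m/s

41 m s⁻¹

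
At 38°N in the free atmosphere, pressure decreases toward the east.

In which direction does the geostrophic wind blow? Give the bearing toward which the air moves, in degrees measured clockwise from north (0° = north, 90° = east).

The pressure-gradient force points toward the east (bearing 090°).
Geostrophic balance: in the Northern Hemisphere the Coriolis force deflects motion to the right, so the geostrophic wind blows 90° to the right of the pressure-gradient force (low pressure on the left).
Rotating 090° by 90° clockwise gives 180° — the wind blows toward the south.

180°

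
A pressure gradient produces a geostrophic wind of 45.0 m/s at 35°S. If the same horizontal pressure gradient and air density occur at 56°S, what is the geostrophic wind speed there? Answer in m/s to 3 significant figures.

31.1 m/s

With the same pressure gradient and density, V_g ∝ 1/f ∝ 1/sin φ.
V₂ = V₁ · sin φ₁ / sin φ₂ = 45.0 × sin 35° / sin 56°
V₂ = 45.0 × 0.5736/0.8290 = 31.1 m/s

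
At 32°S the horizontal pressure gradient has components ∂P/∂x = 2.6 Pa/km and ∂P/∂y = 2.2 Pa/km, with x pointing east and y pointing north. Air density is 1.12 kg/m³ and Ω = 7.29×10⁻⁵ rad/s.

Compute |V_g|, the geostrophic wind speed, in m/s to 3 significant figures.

Coriolis parameter at 32°S:
f = 2Ω sin φ = 2 × 7.29×10⁻⁵ × sin 32° = 7.73×10⁻⁵ s⁻¹
In the Southern Hemisphere f is negative: f = −7.73×10⁻⁵ s⁻¹.
Component geostrophic relations (x east, y north):
u_g = −(1/(fρ)) ∂P/∂y,  v_g = (1/(fρ)) ∂P/∂x
u_g = −(2.2×10⁻³)/(−7.73×10⁻⁵ × 1.12) = 25.4 m/s;  v_g = (2.6×10⁻³)/(−7.73×10⁻⁵ × 1.12) = −30.0 m/s
|V_g| = √(u_g² + v_g²) = 39.4 m/s

39.4 m/s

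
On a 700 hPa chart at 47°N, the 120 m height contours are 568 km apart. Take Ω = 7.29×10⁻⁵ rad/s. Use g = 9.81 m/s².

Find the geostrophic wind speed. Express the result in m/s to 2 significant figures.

19 m/s

Coriolis parameter at 47°N:
f = 2Ω sin φ = 2 × 7.29×10⁻⁵ × sin 47° = 1.07×10⁻⁴ s⁻¹
Height gradient: |∂Z/∂n| = 120 m / 568000 m = 2.11×10⁻⁴
On a pressure surface, geostrophic balance gives V_g = (g/f)|∂Z/∂n|:
V_g = 9.81 × 2.11×10⁻⁴ / 1.07×10⁻⁴ = 19.4 m/s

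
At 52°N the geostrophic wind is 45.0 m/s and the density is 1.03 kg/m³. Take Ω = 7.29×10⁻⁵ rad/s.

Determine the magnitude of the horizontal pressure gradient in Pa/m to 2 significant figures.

5.3×10⁻³ Pa/m

Coriolis parameter at 52°N:
f = 2Ω sin φ = 2 × 7.29×10⁻⁵ × sin 52° = 1.15×10⁻⁴ s⁻¹
Geostrophic balance rearranged: |∂P/∂n| = f ρ V_g
|∂P/∂n| = 1.15×10⁻⁴ × 1.03 × 45.0 = 5.33×10⁻³ Pa/m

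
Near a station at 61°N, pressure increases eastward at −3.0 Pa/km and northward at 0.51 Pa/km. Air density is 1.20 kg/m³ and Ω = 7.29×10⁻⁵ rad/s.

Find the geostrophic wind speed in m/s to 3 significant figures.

19.9 m/s

Coriolis parameter at 61°N:
f = 2Ω sin φ = 2 × 7.29×10⁻⁵ × sin 61° = 1.28×10⁻⁴ s⁻¹
Component geostrophic relations (x east, y north):
u_g = −(1/(fρ)) ∂P/∂y,  v_g = (1/(fρ)) ∂P/∂x
u_g = −(0.51×10⁻³)/(1.28×10⁻⁴ × 1.20) = −3.33 m/s;  v_g = (−3.0×10⁻³)/(1.28×10⁻⁴ × 1.20) = −19.6 m/s
|V_g| = √(u_g² + v_g²) = 19.9 m/s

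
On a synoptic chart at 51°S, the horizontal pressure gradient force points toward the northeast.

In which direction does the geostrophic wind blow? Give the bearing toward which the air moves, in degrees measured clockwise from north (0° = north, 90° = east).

The pressure-gradient force points toward the northeast (bearing 045°).
Geostrophic balance: in the Southern Hemisphere the Coriolis force deflects motion to the left, so the geostrophic wind blows 90° to the left of the pressure-gradient force (low pressure on the right).
Rotating 045° by 90° counterclockwise gives 315° — the wind blows toward the northwest.

315°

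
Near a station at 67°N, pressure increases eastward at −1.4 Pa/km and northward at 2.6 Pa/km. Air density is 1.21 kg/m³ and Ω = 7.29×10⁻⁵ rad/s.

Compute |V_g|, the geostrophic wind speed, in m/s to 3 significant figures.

18.2 m/s

Coriolis parameter at 67°N:
f = 2Ω sin φ = 2 × 7.29×10⁻⁵ × sin 67° = 1.34×10⁻⁴ s⁻¹
Component geostrophic relations (x east, y north):
u_g = −(1/(fρ)) ∂P/∂y,  v_g = (1/(fρ)) ∂P/∂x
u_g = −(2.6×10⁻³)/(1.34×10⁻⁴ × 1.21) = −16.0 m/s;  v_g = (−1.4×10⁻³)/(1.34×10⁻⁴ × 1.21) = −8.62 m/s
|V_g| = √(u_g² + v_g²) = 18.2 m/s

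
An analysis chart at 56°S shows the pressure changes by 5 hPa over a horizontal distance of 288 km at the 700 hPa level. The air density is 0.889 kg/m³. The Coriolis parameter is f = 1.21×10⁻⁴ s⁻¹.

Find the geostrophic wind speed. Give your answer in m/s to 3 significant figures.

Pressure gradient: |∂P/∂n| = 500 Pa / 288000 m = 1.74×10⁻³ Pa/m
Geostrophic balance (pressure-gradient force = Coriolis force):
V_g = (1/(fρ)) |∂P/∂n| = 1.74×10⁻³ / (1.21×10⁻⁴ × 0.889) = 16.1 m/s

16.1 m/s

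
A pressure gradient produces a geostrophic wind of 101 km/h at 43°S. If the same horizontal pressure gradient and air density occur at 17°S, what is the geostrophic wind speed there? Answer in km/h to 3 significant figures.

With the same pressure gradient and density, V_g ∝ 1/f ∝ 1/sin φ.
V₂ = V₁ · sin φ₁ / sin φ₂ = 101 × sin 43° / sin 17°
V₂ = 101 × 0.6820/0.2924 = 236 km/h

236 km/h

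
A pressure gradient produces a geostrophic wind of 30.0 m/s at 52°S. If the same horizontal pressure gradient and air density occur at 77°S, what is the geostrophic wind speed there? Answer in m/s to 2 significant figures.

24 m/s

With the same pressure gradient and density, V_g ∝ 1/f ∝ 1/sin φ.
V₂ = V₁ · sin φ₁ / sin φ₂ = 30.0 × sin 52° / sin 77°
V₂ = 30.0 × 0.7880/0.9744 = 24 m/s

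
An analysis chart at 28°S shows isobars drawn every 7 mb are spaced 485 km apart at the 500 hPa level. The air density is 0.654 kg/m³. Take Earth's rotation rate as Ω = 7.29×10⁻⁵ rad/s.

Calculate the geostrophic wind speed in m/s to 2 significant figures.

32 m/s

Coriolis parameter at 28°S:
f = 2Ω sin φ = 2 × 7.29×10⁻⁵ × sin 28° = 6.84×10⁻⁵ s⁻¹
Pressure gradient: |∂P/∂n| = 700 Pa / 485000 m = 1.44×10⁻³ Pa/m
Geostrophic balance (pressure-gradient force = Coriolis force):
V_g = (1/(fρ)) |∂P/∂n| = 1.44×10⁻³ / (6.84×10⁻⁵ × 0.654) = 32.2 m/s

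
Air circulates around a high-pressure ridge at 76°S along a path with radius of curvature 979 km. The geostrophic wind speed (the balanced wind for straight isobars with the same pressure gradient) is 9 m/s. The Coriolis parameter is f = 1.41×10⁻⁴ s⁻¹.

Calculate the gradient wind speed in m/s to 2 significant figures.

9.7 m/s

Around a high, pressure-gradient force acts outward with centrifugal, so Coriolis balances both:
fV = (1/ρ)|∂P/∂n| + V²/R  →  V² − fR·V + fR·V_g = 0
With fR = 1.41×10⁻⁴ × 979×10³ m = 138 m/s:
V = [fR − √((fR)² − 4 fR V_g)]/2 = [138 − √(138² − 4×138×9)]/2 = 9.68 m/s
Supergeostrophic (V > V_g = 9 m/s), as expected around a high.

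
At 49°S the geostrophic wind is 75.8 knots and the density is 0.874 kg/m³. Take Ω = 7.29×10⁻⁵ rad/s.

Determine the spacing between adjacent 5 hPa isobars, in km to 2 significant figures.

Coriolis parameter at 49°S:
f = 2Ω sin φ = 2 × 7.29×10⁻⁵ × sin 49° = 1.10×10⁻⁴ s⁻¹
Wind speed in SI: 75.8 knots = 39.0 m/s
Geostrophic balance rearranged: |∂P/∂n| = f ρ V_g
|∂P/∂n| = 1.10×10⁻⁴ × 0.874 × 39.0 = 3.75×10⁻³ Pa/m
Isobar spacing: Δn = ΔP/|∂P/∂n| = 500 Pa / 3.75×10⁻³ Pa/m = 133326 m ≈ 130 km

130 km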